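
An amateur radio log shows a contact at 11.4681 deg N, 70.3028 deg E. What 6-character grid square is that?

Shift to the Maidenhead origin (180°W, 90°S): lon 250.3028, lat 101.4681.
Field: lon ⌊250.3028/20⌋ = 12 → M; lat ⌊101.4681/10⌋ = 10 → K.
Square: lon ⌊10.3028/2⌋ = 5; lat ⌊1.4681/1⌋ = 1.
Subsquare: lon ⌊0.3028/0.0833333⌋ = 3 → d; lat ⌊0.4681/0.0416667⌋ = 11 → l.

MK51dl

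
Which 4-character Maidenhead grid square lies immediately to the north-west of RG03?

QG94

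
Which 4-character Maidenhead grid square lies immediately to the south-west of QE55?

QE44

Longitude square 5; −1 → 4.
Latitude square 5; −1 → 4.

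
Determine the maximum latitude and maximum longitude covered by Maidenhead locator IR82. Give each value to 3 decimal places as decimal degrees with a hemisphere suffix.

Field I=8, R=17: +8·20° lon, +17·10° lat → SW at lon -20°, lat 80°.
Square 8, 2: +8·2° lon, +2·1° lat → SW at lon -4°, lat 82°.
Cell spans 2° lon × 1° lat. NE corner is SW corner plus one full cell.
latitude 83.000° N, longitude 2.000° W.

83.000° N, 2.000° W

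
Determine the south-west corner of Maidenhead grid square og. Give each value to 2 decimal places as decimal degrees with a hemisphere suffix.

30.00° S, 100.00° E

Field O=14, G=6: +14·20° lon, +6·10° lat → SW at lon 100°, lat -30°.
latitude 30.00° S, longitude 100.00° E.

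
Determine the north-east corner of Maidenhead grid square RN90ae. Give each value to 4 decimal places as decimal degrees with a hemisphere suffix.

40.2083° N, 178.0833° E

Field R=17, N=13: +17·20° lon, +13·10° lat → SW at lon 160°, lat 40°.
Square 9, 0: +9·2° lon, +0·1° lat → SW at lon 178°, lat 40°.
Subsquare a=0, e=4: +0·0.0833333° lon, +4·0.0416667° lat → SW at lon 178°, lat 40.1667°.
Cell spans 0.0833333° lon × 0.0416667° lat. NE corner is SW corner plus one full cell.
latitude 40.2083° N, longitude 178.0833° E.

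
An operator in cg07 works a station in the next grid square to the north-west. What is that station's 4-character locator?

BG98

Longitude square 0; −1 → -1, wraps to 9, carry into field.
Longitude field C = 2; −1 → 1 = B.
Latitude square 7; +1 → 8.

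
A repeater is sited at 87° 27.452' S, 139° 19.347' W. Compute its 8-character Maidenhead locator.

CA02in10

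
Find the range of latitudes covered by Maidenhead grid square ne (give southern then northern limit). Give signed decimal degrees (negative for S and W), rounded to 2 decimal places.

-50.00, -40.00

Field N=13, E=4: +13·20° lon, +4·10° lat → SW at lon 80°, lat -50°.
Cell spans 20° lon × 10° lat.
south -50.00, north -40.00.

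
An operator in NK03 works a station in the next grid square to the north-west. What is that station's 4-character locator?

MK94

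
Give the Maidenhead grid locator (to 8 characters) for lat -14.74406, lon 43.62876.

Offset from 180°W / 90°S: lon 223.62876°, lat 75.25594°.
Field: lon ⌊223.62876/20⌋ = 11 → L; lat ⌊75.25594/10⌋ = 7 → H.
Square: lon ⌊3.62876/2⌋ = 1; lat ⌊5.25594/1⌋ = 5.
Subsquare: lon ⌊1.62876/0.0833333⌋ = 19 → t; lat ⌊0.25594/0.0416667⌋ = 6 → g.
Extended square: lon ⌊0.04543/0.00833333⌋ = 5; lat ⌊0.00594/0.00416667⌋ = 1.

LH15tg51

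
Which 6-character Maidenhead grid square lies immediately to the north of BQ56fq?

Latitude subsquare q = 16; +1 → 17 = r.
The longitude characters are unchanged.

BQ56fr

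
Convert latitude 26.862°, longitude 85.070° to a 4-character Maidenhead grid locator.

NL26

Offset from 180°W / 90°S: lon 265.07°, lat 116.86°.
Field: lon ⌊265.07/20⌋ = 13 → N; lat ⌊116.86/10⌋ = 11 → L.
Square: lon ⌊5.07/2⌋ = 2; lat ⌊6.86/1⌋ = 6.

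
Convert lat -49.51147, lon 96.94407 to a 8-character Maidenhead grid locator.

Add 180° to longitude and 90° to latitude: 276.94407, 40.48853.
Field (20°×10°, letters A–R): lon ⌊276.94407/20⌋ = 13 → N; lat ⌊40.48853/10⌋ = 4 → E.
Square (2°×1°, digits 0–9): lon ⌊16.94407/2⌋ = 8; lat ⌊0.48853/1⌋ = 0.
Subsquare (5′×2.5′, letters a–x): lon ⌊0.94407/0.0833333⌋ = 11 → l; lat ⌊0.48853/0.0416667⌋ = 11 → l.
Extended square (30″×15″, digits 0–9): lon ⌊0.02740/0.00833333⌋ = 3; lat ⌊0.03020/0.00416667⌋ = 7.

NE80ll37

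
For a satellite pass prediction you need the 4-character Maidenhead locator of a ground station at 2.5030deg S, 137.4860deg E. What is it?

Offset from 180°W / 90°S: lon 317.49°, lat 87.50°.
Field: 317.49/20 → 15 → P, 87.50/10 → 8 → I; chars PI.
Square: 17.49/2 → 8, 7.50/1 → 7; chars 87.

PI87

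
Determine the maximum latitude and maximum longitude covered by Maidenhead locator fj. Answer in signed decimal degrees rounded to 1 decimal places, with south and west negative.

10.0, -60.0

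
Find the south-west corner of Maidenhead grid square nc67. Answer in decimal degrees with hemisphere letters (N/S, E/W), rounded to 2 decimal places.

63.00° S, 92.00° E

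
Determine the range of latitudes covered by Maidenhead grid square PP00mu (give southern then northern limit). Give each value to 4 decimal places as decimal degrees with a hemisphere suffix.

60.8333° N, 60.8750° N

Field P=15, P=15: +15·20° lon, +15·10° lat → SW at lon 120°, lat 60°.
Square 0, 0: +0·2° lon, +0·1° lat → SW at lon 120°, lat 60°.
Subsquare m=12, u=20: +12·0.0833333° lon, +20·0.0416667° lat → SW at lon 121°, lat 60.8333°.
Cell spans 0.0833333° lon × 0.0416667° lat.
south 60.8333° N, north 60.8750° N.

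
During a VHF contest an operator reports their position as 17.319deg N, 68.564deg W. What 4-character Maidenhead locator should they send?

Offset from 180°W / 90°S: lon 111.44°, lat 107.32°.
Field: lon ⌊111.44/20⌋ = 5 → F; lat ⌊107.32/10⌋ = 10 → K.
Square: lon ⌊11.44/2⌋ = 5; lat ⌊7.32/1⌋ = 7.

FK57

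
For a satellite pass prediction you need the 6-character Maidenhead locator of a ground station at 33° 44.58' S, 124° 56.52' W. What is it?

Add 180° to longitude and 90° to latitude: 55.0580, 56.2570.
Field: 55.0580/20 → 2 → C, 56.2570/10 → 5 → F; chars CF.
Square: 15.0580/2 → 7, 6.2570/1 → 6; chars 76.
Subsquare: 1.0580/0.0833333 → 12 → m, 0.2570/0.0416667 → 6 → g; chars mg.

CF76mg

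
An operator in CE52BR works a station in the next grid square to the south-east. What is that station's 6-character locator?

CE52cq

Longitude subsquare b = 1; +1 → 2 = c.
Latitude subsquare r = 17; −1 → 16 = q.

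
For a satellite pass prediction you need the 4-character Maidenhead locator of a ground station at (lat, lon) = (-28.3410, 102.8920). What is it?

OG11

Shift to the Maidenhead origin (180°W, 90°S): lon 282.89, lat 61.66.
Field: 282.89/20 → 14 → O, 61.66/10 → 6 → G; chars OG.
Square: 2.89/2 → 1, 1.66/1 → 1; chars 11.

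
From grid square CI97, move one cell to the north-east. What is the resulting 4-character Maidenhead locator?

Longitude square 9; +1 → 10, wraps to 0, carry into field.
Longitude field C = 2; +1 → 3 = D.
Latitude square 7; +1 → 8.

DI08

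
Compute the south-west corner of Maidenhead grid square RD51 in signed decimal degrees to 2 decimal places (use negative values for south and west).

Field R=17, D=3: +17·20° lon, +3·10° lat → SW at lon 160°, lat -60°.
Square 5, 1: +5·2° lon, +1·1° lat → SW at lon 170°, lat -59°.
latitude -59.00, longitude 170.00.

-59.00, 170.00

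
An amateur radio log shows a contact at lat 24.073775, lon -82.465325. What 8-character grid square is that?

EL84sb47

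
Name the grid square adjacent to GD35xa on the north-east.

Longitude subsquare x = 23; +1 → 24, wraps to 0 = a, carry into square.
Longitude square 3; +1 → 4.
Latitude subsquare a = 0; +1 → 1 = b.

GD45ab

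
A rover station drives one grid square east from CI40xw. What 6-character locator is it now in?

CI50aw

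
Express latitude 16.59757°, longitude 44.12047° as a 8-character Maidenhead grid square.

LK26bo43

Offset from 180°W / 90°S: lon 224.12047°, lat 106.59757°.
Field (20°×10°, letters A–R): lon ⌊224.12047/20⌋ = 11 → L; lat ⌊106.59757/10⌋ = 10 → K.
Square (2°×1°, digits 0–9): lon ⌊4.12047/2⌋ = 2; lat ⌊6.59757/1⌋ = 6.
Subsquare (5′×2.5′, letters a–x): lon ⌊0.12047/0.0833333⌋ = 1 → b; lat ⌊0.59757/0.0416667⌋ = 14 → o.
Extended square (30″×15″, digits 0–9): lon ⌊0.03714/0.00833333⌋ = 4; lat ⌊0.01424/0.00416667⌋ = 3.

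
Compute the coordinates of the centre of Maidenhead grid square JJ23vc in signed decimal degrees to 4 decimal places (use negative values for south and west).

Field J=9, J=9: +9·20° lon, +9·10° lat → SW at lon 0°, lat 0°.
Square 2, 3: +2·2° lon, +3·1° lat → SW at lon 4°, lat 3°.
Subsquare v=21, c=2: +21·0.0833333° lon, +2·0.0416667° lat → SW at lon 5.75°, lat 3.08333°.
Cell spans 0.0833333° lon × 0.0416667° lat. Centre is SW corner plus half of each.
latitude 3.1042, longitude 5.7917.

3.1042, 5.7917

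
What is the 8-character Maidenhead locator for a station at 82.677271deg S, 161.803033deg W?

AA97ch37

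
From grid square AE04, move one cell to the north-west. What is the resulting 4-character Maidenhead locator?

RE95

Longitude square 0; −1 → -1, wraps to 9, carry into field.
Longitude field A = 0; −1 → -1, wraps to 17 = R, wrapping around the antimeridian.
Latitude square 4; +1 → 5.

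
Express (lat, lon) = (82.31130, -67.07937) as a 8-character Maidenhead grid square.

FR62lh04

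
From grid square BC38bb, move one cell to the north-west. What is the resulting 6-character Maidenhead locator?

Longitude subsquare b = 1; −1 → 0 = a.
Latitude subsquare b = 1; +1 → 2 = c.

BC38ac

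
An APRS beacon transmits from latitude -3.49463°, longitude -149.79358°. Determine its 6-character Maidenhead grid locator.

BI56cm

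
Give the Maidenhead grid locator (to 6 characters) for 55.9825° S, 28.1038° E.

KD44ba

Offset from 180°W / 90°S: lon 208.1038°, lat 34.0175°.
Field (20°×10°, letters A–R): 208.1038/20 → 10 → K, 34.0175/10 → 3 → D; chars KD.
Square (2°×1°, digits 0–9): 8.1038/2 → 4, 4.0175/1 → 4; chars 44.
Subsquare (5′×2.5′, letters a–x): 0.1038/0.0833333 → 1 → b, 0.0175/0.0416667 → 0 → a; chars ba.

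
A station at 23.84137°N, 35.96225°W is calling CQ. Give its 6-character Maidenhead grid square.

HL23au

Add 180° to longitude and 90° to latitude: 144.0378, 113.8414.
Field (20°×10°, letters A–R): lon ⌊144.0378/20⌋ = 7 → H; lat ⌊113.8414/10⌋ = 11 → L.
Square (2°×1°, digits 0–9): lon ⌊4.0378/2⌋ = 2; lat ⌊3.8414/1⌋ = 3.
Subsquare (5′×2.5′, letters a–x): lon ⌊0.0378/0.0833333⌋ = 0 → a; lat ⌊0.8414/0.0416667⌋ = 20 → u.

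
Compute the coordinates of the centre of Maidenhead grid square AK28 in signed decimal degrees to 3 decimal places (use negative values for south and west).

18.500, -175.000

Field A=0, K=10: +0·20° lon, +10·10° lat → SW at lon -180°, lat 10°.
Square 2, 8: +2·2° lon, +8·1° lat → SW at lon -176°, lat 18°.
Cell spans 2° lon × 1° lat. Centre is SW corner plus half of each.
latitude 18.500, longitude -175.000.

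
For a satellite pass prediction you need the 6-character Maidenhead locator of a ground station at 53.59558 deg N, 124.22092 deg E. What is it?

Add 180° to longitude and 90° to latitude: 304.2209, 143.5956.
Field (20°×10°, letters A–R): 304.2209/20 → 15 → P, 143.5956/10 → 14 → O; chars PO.
Square (2°×1°, digits 0–9): 4.2209/2 → 2, 3.5956/1 → 3; chars 23.
Subsquare (5′×2.5′, letters a–x): 0.2209/0.0833333 → 2 → c, 0.5956/0.0416667 → 14 → o; chars co.

PO23co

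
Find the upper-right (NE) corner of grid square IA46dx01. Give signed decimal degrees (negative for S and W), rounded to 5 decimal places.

-83.03333, -11.74167

Field I=8, A=0: +8·20° lon, +0·10° lat → SW at lon -20°, lat -90°.
Square 4, 6: +4·2° lon, +6·1° lat → SW at lon -12°, lat -84°.
Subsquare d=3, x=23: +3·0.0833333° lon, +23·0.0416667° lat → SW at lon -11.75°, lat -83.0417°.
Extended square 0, 1: +0·0.00833333° lon, +1·0.00416667° lat → SW at lon -11.75°, lat -83.0375°.
Cell spans 0.00833333° lon × 0.00416667° lat. NE corner is SW corner plus one full cell.
latitude -83.03333, longitude -11.74167.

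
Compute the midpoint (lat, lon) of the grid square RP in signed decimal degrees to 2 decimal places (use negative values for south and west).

Field R=17, P=15: +17·20° lon, +15·10° lat → SW at lon 160°, lat 60°.
Cell spans 20° lon × 10° lat. Centre is SW corner plus half of each.
latitude 65.00, longitude 170.00.

65.00, 170.00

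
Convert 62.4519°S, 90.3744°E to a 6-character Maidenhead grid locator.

Offset from 180°W / 90°S: lon 270.3744°, lat 27.5481°.
Field: 270.3744/20 → 13 → N, 27.5481/10 → 2 → C; chars NC.
Square: 10.3744/2 → 5, 7.5481/1 → 7; chars 57.
Subsquare: 0.3744/0.0833333 → 4 → e, 0.5481/0.0416667 → 13 → n; chars en.

NC57en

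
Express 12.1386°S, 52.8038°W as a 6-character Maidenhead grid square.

GH37ou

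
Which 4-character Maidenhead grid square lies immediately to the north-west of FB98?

Longitude square 9; −1 → 8.
Latitude square 8; +1 → 9.

FB89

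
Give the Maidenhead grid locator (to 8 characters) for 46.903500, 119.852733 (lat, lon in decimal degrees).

Shift to the Maidenhead origin (180°W, 90°S): lon 299.85273, lat 136.90350.
Field: lon ⌊299.85273/20⌋ = 14 → O; lat ⌊136.90350/10⌋ = 13 → N.
Square: lon ⌊19.85273/2⌋ = 9; lat ⌊6.90350/1⌋ = 6.
Subsquare: lon ⌊1.85273/0.0833333⌋ = 22 → w; lat ⌊0.90350/0.0416667⌋ = 21 → v.
Extended square: lon ⌊0.01940/0.00833333⌋ = 2; lat ⌊0.02850/0.00416667⌋ = 6.

ON96wv26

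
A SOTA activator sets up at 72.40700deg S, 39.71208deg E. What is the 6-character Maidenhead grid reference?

Offset from 180°W / 90°S: lon 219.7121°, lat 17.5930°.
Field (20°×10°, letters A–R): 219.7121/20 → 10 → K, 17.5930/10 → 1 → B; chars KB.
Square (2°×1°, digits 0–9): 19.7121/2 → 9, 7.5930/1 → 7; chars 97.
Subsquare (5′×2.5′, letters a–x): 1.7121/0.0833333 → 20 → u, 0.5930/0.0416667 → 14 → o; chars uo.

KB97uo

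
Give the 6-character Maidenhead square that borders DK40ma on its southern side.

Latitude subsquare a = 0; −1 → -1, wraps to 23 = x, carry into square.
Latitude square 0; −1 → -1, wraps to 9, carry into field.
Latitude field K = 10; −1 → 9 = J.
The longitude characters are unchanged.

DJ49mx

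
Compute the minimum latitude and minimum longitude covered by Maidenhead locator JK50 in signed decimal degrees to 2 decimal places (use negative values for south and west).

10.00, 10.00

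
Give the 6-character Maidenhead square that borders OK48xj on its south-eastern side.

OK58ai

Longitude subsquare x = 23; +1 → 24, wraps to 0 = a, carry into square.
Longitude square 4; +1 → 5.
Latitude subsquare j = 9; −1 → 8 = i.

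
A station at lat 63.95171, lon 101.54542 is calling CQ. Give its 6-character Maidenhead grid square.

Add 180° to longitude and 90° to latitude: 281.5454, 153.9517.
Field (20°×10°, letters A–R): lon ⌊281.5454/20⌋ = 14 → O; lat ⌊153.9517/10⌋ = 15 → P.
Square (2°×1°, digits 0–9): lon ⌊1.5454/2⌋ = 0; lat ⌊3.9517/1⌋ = 3.
Subsquare (5′×2.5′, letters a–x): lon ⌊1.5454/0.0833333⌋ = 18 → s; lat ⌊0.9517/0.0416667⌋ = 22 → w.

OP03sw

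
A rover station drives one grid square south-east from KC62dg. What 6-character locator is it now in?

KC62ef

Longitude subsquare d = 3; +1 → 4 = e.
Latitude subsquare g = 6; −1 → 5 = f.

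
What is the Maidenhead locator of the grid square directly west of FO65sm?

FO65rm

Longitude subsquare s = 18; −1 → 17 = r.
The latitude characters are unchanged.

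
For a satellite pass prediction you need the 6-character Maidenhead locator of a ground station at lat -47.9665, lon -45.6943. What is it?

GE72da

Add 180° to longitude and 90° to latitude: 134.3057, 42.0335.
Field: 134.3057/20 → 6 → G, 42.0335/10 → 4 → E; chars GE.
Square: 14.3057/2 → 7, 2.0335/1 → 2; chars 72.
Subsquare: 0.3057/0.0833333 → 3 → d, 0.0335/0.0416667 → 0 → a; chars da.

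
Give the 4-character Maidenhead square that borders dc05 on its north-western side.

CC96

Longitude square 0; −1 → -1, wraps to 9, carry into field.
Longitude field D = 3; −1 → 2 = C.
Latitude square 5; +1 → 6.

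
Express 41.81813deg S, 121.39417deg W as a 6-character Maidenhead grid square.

Shift to the Maidenhead origin (180°W, 90°S): lon 58.6058, lat 48.1819.
Field: 58.6058/20 → 2 → C, 48.1819/10 → 4 → E; chars CE.
Square: 18.6058/2 → 9, 8.1819/1 → 8; chars 98.
Subsquare: 0.6058/0.0833333 → 7 → h, 0.1819/0.0416667 → 4 → e; chars he.

CE98he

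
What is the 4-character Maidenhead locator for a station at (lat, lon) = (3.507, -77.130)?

FJ13

Offset from 180°W / 90°S: lon 102.87°, lat 93.51°.
Field (20°×10°, letters A–R): 102.87/20 → 5 → F, 93.51/10 → 9 → J; chars FJ.
Square (2°×1°, digits 0–9): 2.87/2 → 1, 3.51/1 → 3; chars 13.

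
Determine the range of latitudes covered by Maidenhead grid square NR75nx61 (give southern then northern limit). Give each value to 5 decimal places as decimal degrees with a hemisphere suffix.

Field N=13, R=17: +13·20° lon, +17·10° lat → SW at lon 80°, lat 80°.
Square 7, 5: +7·2° lon, +5·1° lat → SW at lon 94°, lat 85°.
Subsquare n=13, x=23: +13·0.0833333° lon, +23·0.0416667° lat → SW at lon 95.0833°, lat 85.9583°.
Extended square 6, 1: +6·0.00833333° lon, +1·0.00416667° lat → SW at lon 95.1333°, lat 85.9625°.
Cell spans 0.00833333° lon × 0.00416667° lat.
south 85.96250° N, north 85.96667° N.

85.96250° N, 85.96667° N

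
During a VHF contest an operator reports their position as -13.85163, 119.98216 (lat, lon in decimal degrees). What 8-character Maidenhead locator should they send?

OH96xd75

Offset from 180°W / 90°S: lon 299.98216°, lat 76.14837°.
Field: lon ⌊299.98216/20⌋ = 14 → O; lat ⌊76.14837/10⌋ = 7 → H.
Square: lon ⌊19.98216/2⌋ = 9; lat ⌊6.14837/1⌋ = 6.
Subsquare: lon ⌊1.98216/0.0833333⌋ = 23 → x; lat ⌊0.14837/0.0416667⌋ = 3 → d.
Extended square: lon ⌊0.06549/0.00833333⌋ = 7; lat ⌊0.02337/0.00416667⌋ = 5.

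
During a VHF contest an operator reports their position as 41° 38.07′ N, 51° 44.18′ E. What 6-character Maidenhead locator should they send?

LN51up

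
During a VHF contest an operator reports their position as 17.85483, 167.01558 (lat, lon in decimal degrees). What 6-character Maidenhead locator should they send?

RK37mu

Offset from 180°W / 90°S: lon 347.0156°, lat 107.8548°.
Field: 347.0156/20 → 17 → R, 107.8548/10 → 10 → K; chars RK.
Square: 7.0156/2 → 3, 7.8548/1 → 7; chars 37.
Subsquare: 1.0156/0.0833333 → 12 → m, 0.8548/0.0416667 → 20 → u; chars mu.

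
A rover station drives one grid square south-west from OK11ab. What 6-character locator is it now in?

Longitude subsquare a = 0; −1 → -1, wraps to 23 = x, carry into square.
Longitude square 1; −1 → 0.
Latitude subsquare b = 1; −1 → 0 = a.

OK01xa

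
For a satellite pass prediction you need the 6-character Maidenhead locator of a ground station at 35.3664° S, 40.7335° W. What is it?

GF94pp

Shift to the Maidenhead origin (180°W, 90°S): lon 139.2665, lat 54.6336.
Field: 139.2665/20 → 6 → G, 54.6336/10 → 5 → F; chars GF.
Square: 19.2665/2 → 9, 4.6336/1 → 4; chars 94.
Subsquare: 1.2665/0.0833333 → 15 → p, 0.6336/0.0416667 → 15 → p; chars pp.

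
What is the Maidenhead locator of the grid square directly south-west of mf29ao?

MF19xn

Longitude subsquare a = 0; −1 → -1, wraps to 23 = x, carry into square.
Longitude square 2; −1 → 1.
Latitude subsquare o = 14; −1 → 13 = n.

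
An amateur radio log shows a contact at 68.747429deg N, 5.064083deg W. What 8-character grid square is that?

Offset from 180°W / 90°S: lon 174.93592°, lat 158.74743°.
Field: 174.93592/20 → 8 → I, 158.74743/10 → 15 → P; chars IP.
Square: 14.93592/2 → 7, 8.74743/1 → 8; chars 78.
Subsquare: 0.93592/0.0833333 → 11 → l, 0.74743/0.0416667 → 17 → r; chars lr.
Extended square: 0.01925/0.00833333 → 2, 0.03910/0.00416667 → 9; chars 29.

IP78lr29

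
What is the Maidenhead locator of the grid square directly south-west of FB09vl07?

Longitude extended square 0; −1 → -1, wraps to 9, carry into subsquare.
Longitude subsquare v = 21; −1 → 20 = u.
Latitude extended square 7; −1 → 6.

FB09ul96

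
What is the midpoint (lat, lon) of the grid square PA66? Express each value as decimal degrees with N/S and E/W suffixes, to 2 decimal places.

83.50° S, 133.00° E

Field P=15, A=0: +15·20° lon, +0·10° lat → SW at lon 120°, lat -90°.
Square 6, 6: +6·2° lon, +6·1° lat → SW at lon 132°, lat -84°.
Cell spans 2° lon × 1° lat. Centre is SW corner plus half of each.
latitude 83.50° S, longitude 133.00° E.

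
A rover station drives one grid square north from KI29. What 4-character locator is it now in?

KJ20

Latitude square 9; +1 → 10, wraps to 0, carry into field.
Latitude field I = 8; +1 → 9 = J.
The longitude characters are unchanged.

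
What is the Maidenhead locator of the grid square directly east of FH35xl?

FH45al

Longitude subsquare x = 23; +1 → 24, wraps to 0 = a, carry into square.
Longitude square 3; +1 → 4.
The latitude characters are unchanged.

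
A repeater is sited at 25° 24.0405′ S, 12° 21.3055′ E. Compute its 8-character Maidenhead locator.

JG64eo23

Add 180° to longitude and 90° to latitude: 192.35509, 64.59932.
Field (20°×10°, letters A–R): lon ⌊192.35509/20⌋ = 9 → J; lat ⌊64.59932/10⌋ = 6 → G.
Square (2°×1°, digits 0–9): lon ⌊12.35509/2⌋ = 6; lat ⌊4.59932/1⌋ = 4.
Subsquare (5′×2.5′, letters a–x): lon ⌊0.35509/0.0833333⌋ = 4 → e; lat ⌊0.59932/0.0416667⌋ = 14 → o.
Extended square (30″×15″, digits 0–9): lon ⌊0.02176/0.00833333⌋ = 2; lat ⌊0.01599/0.00416667⌋ = 3.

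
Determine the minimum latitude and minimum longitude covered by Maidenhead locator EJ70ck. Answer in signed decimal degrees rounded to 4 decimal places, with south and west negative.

0.4167, -85.8333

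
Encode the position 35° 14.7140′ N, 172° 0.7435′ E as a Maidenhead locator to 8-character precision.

Shift to the Maidenhead origin (180°W, 90°S): lon 352.01239, lat 125.24523.
Field: 352.01239/20 → 17 → R, 125.24523/10 → 12 → M; chars RM.
Square: 12.01239/2 → 6, 5.24523/1 → 5; chars 65.
Subsquare: 0.01239/0.0833333 → 0 → a, 0.24523/0.0416667 → 5 → f; chars af.
Extended square: 0.01239/0.00833333 → 1, 0.03690/0.00416667 → 8; chars 18.

RM65af18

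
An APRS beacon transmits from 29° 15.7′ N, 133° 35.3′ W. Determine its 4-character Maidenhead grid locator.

Add 180° to longitude and 90° to latitude: 46.41, 119.26.
Field (20°×10°, letters A–R): lon ⌊46.41/20⌋ = 2 → C; lat ⌊119.26/10⌋ = 11 → L.
Square (2°×1°, digits 0–9): lon ⌊6.41/2⌋ = 3; lat ⌊9.26/1⌋ = 9.

CL39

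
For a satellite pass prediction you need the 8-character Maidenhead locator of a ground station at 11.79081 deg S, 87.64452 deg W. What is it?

EH68ef20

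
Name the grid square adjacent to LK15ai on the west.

LK05xi

Longitude subsquare a = 0; −1 → -1, wraps to 23 = x, carry into square.
Longitude square 1; −1 → 0.
The latitude characters are unchanged.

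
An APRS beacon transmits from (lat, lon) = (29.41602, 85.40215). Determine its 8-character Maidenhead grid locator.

Add 180° to longitude and 90° to latitude: 265.40215, 119.41602.
Field (20°×10°, letters A–R): lon ⌊265.40215/20⌋ = 13 → N; lat ⌊119.41602/10⌋ = 11 → L.
Square (2°×1°, digits 0–9): lon ⌊5.40215/2⌋ = 2; lat ⌊9.41602/1⌋ = 9.
Subsquare (5′×2.5′, letters a–x): lon ⌊1.40215/0.0833333⌋ = 16 → q; lat ⌊0.41602/0.0416667⌋ = 9 → j.
Extended square (30″×15″, digits 0–9): lon ⌊0.06882/0.00833333⌋ = 8; lat ⌊0.04102/0.00416667⌋ = 9.

NL29qj89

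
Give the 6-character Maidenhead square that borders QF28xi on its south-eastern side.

QF38ah

Longitude subsquare x = 23; +1 → 24, wraps to 0 = a, carry into square.
Longitude square 2; +1 → 3.
Latitude subsquare i = 8; −1 → 7 = h.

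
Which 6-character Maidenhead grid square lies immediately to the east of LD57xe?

Longitude subsquare x = 23; +1 → 24, wraps to 0 = a, carry into square.
Longitude square 5; +1 → 6.
The latitude characters are unchanged.

LD67ae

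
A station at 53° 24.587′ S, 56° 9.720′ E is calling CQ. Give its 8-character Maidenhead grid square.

LD86bo91

Offset from 180°W / 90°S: lon 236.16200°, lat 36.59022°.
Field: 236.16200/20 → 11 → L, 36.59022/10 → 3 → D; chars LD.
Square: 16.16200/2 → 8, 6.59022/1 → 6; chars 86.
Subsquare: 0.16200/0.0833333 → 1 → b, 0.59022/0.0416667 → 14 → o; chars bo.
Extended square: 0.07867/0.00833333 → 9, 0.00688/0.00416667 → 1; chars 91.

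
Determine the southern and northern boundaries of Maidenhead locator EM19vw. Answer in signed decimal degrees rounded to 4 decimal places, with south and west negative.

39.9167, 39.9583

Field E=4, M=12: +4·20° lon, +12·10° lat → SW at lon -100°, lat 30°.
Square 1, 9: +1·2° lon, +9·1° lat → SW at lon -98°, lat 39°.
Subsquare v=21, w=22: +21·0.0833333° lon, +22·0.0416667° lat → SW at lon -96.25°, lat 39.9167°.
Cell spans 0.0833333° lon × 0.0416667° lat.
south 39.9167, north 39.9583.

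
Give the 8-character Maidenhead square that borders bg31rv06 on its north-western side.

Longitude extended square 0; −1 → -1, wraps to 9, carry into subsquare.
Longitude subsquare r = 17; −1 → 16 = q.
Latitude extended square 6; +1 → 7.

BG31qv97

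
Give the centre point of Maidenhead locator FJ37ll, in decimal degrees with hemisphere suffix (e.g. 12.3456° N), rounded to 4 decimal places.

Field F=5, J=9: +5·20° lon, +9·10° lat → SW at lon -80°, lat 0°.
Square 3, 7: +3·2° lon, +7·1° lat → SW at lon -74°, lat 7°.
Subsquare l=11, l=11: +11·0.0833333° lon, +11·0.0416667° lat → SW at lon -73.0833°, lat 7.45833°.
Cell spans 0.0833333° lon × 0.0416667° lat. Centre is SW corner plus half of each.
latitude 7.4792° N, longitude 73.0417° W.

7.4792° N, 73.0417° W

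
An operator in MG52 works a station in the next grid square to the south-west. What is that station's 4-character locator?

Longitude square 5; −1 → 4.
Latitude square 2; −1 → 1.

MG41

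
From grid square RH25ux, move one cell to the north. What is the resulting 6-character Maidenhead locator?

Latitude subsquare x = 23; +1 → 24, wraps to 0 = a, carry into square.
Latitude square 5; +1 → 6.
The longitude characters are unchanged.

RH26ua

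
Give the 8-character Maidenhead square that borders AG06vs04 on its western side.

AG06us94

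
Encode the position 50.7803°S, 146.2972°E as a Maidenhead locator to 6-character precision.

Shift to the Maidenhead origin (180°W, 90°S): lon 326.2972, lat 39.2197.
Field: lon ⌊326.2972/20⌋ = 16 → Q; lat ⌊39.2197/10⌋ = 3 → D.
Square: lon ⌊6.2972/2⌋ = 3; lat ⌊9.2197/1⌋ = 9.
Subsquare: lon ⌊0.2972/0.0833333⌋ = 3 → d; lat ⌊0.2197/0.0416667⌋ = 5 → f.

QD39df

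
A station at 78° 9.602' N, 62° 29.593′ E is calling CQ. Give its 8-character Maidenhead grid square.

MQ18fd98

Add 180° to longitude and 90° to latitude: 242.49322, 168.16003.
Field: 242.49322/20 → 12 → M, 168.16003/10 → 16 → Q; chars MQ.
Square: 2.49322/2 → 1, 8.16003/1 → 8; chars 18.
Subsquare: 0.49322/0.0833333 → 5 → f, 0.16003/0.0416667 → 3 → d; chars fd.
Extended square: 0.07655/0.00833333 → 9, 0.03503/0.00416667 → 8; chars 98.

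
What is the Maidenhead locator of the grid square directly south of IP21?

IP20

Latitude square 1; −1 → 0.
The longitude characters are unchanged.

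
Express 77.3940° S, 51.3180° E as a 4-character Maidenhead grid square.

Offset from 180°W / 90°S: lon 231.32°, lat 12.61°.
Field (20°×10°, letters A–R): lon ⌊231.32/20⌋ = 11 → L; lat ⌊12.61/10⌋ = 1 → B.
Square (2°×1°, digits 0–9): lon ⌊11.32/2⌋ = 5; lat ⌊2.61/1⌋ = 2.

LB52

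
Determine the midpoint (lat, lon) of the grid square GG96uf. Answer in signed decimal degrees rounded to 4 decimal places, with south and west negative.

Field G=6, G=6: +6·20° lon, +6·10° lat → SW at lon -60°, lat -30°.
Square 9, 6: +9·2° lon, +6·1° lat → SW at lon -42°, lat -24°.
Subsquare u=20, f=5: +20·0.0833333° lon, +5·0.0416667° lat → SW at lon -40.3333°, lat -23.7917°.
Cell spans 0.0833333° lon × 0.0416667° lat. Centre is SW corner plus half of each.
latitude -23.7708, longitude -40.2917.

-23.7708, -40.2917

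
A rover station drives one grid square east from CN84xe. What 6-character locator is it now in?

CN94ae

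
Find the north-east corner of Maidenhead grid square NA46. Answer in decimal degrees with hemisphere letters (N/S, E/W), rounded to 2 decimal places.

83.00° S, 90.00° E

Field N=13, A=0: +13·20° lon, +0·10° lat → SW at lon 80°, lat -90°.
Square 4, 6: +4·2° lon, +6·1° lat → SW at lon 88°, lat -84°.
Cell spans 2° lon × 1° lat. NE corner is SW corner plus one full cell.
latitude 83.00° S, longitude 90.00° E.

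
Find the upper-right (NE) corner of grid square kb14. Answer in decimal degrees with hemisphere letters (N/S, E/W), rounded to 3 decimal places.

Field K=10, B=1: +10·20° lon, +1·10° lat → SW at lon 20°, lat -80°.
Square 1, 4: +1·2° lon, +4·1° lat → SW at lon 22°, lat -76°.
Cell spans 2° lon × 1° lat. NE corner is SW corner plus one full cell.
latitude 75.000° S, longitude 24.000° E.

75.000° S, 24.000° E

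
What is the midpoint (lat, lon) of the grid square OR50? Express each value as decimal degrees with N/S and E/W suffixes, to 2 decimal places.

80.50° N, 111.00° E

Field O=14, R=17: +14·20° lon, +17·10° lat → SW at lon 100°, lat 80°.
Square 5, 0: +5·2° lon, +0·1° lat → SW at lon 110°, lat 80°.
Cell spans 2° lon × 1° lat. Centre is SW corner plus half of each.
latitude 80.50° N, longitude 111.00° E.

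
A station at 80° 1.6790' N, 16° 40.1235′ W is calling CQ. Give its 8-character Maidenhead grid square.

Add 180° to longitude and 90° to latitude: 163.33128, 170.02798.
Field (20°×10°, letters A–R): lon ⌊163.33128/20⌋ = 8 → I; lat ⌊170.02798/10⌋ = 17 → R.
Square (2°×1°, digits 0–9): lon ⌊3.33128/2⌋ = 1; lat ⌊0.02798/1⌋ = 0.
Subsquare (5′×2.5′, letters a–x): lon ⌊1.33128/0.0833333⌋ = 15 → p; lat ⌊0.02798/0.0416667⌋ = 0 → a.
Extended square (30″×15″, digits 0–9): lon ⌊0.08128/0.00833333⌋ = 9; lat ⌊0.02798/0.00416667⌋ = 6.

IR10pa96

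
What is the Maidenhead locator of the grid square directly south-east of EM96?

FM05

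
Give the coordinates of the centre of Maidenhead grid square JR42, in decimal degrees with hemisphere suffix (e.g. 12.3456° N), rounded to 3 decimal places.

82.500° N, 9.000° E

Field J=9, R=17: +9·20° lon, +17·10° lat → SW at lon 0°, lat 80°.
Square 4, 2: +4·2° lon, +2·1° lat → SW at lon 8°, lat 82°.
Cell spans 2° lon × 1° lat. Centre is SW corner plus half of each.
latitude 82.500° N, longitude 9.000° E.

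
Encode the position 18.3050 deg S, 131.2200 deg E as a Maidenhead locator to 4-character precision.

PH51

Shift to the Maidenhead origin (180°W, 90°S): lon 311.22, lat 71.69.
Field: lon ⌊311.22/20⌋ = 15 → P; lat ⌊71.69/10⌋ = 7 → H.
Square: lon ⌊11.22/2⌋ = 5; lat ⌊1.69/1⌋ = 1.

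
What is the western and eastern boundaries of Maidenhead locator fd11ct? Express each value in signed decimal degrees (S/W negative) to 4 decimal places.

-77.8333, -77.7500

Field F=5, D=3: +5·20° lon, +3·10° lat → SW at lon -80°, lat -60°.
Square 1, 1: +1·2° lon, +1·1° lat → SW at lon -78°, lat -59°.
Subsquare c=2, t=19: +2·0.0833333° lon, +19·0.0416667° lat → SW at lon -77.8333°, lat -58.2083°.
Cell spans 0.0833333° lon × 0.0416667° lat.
west -77.8333, east -77.7500.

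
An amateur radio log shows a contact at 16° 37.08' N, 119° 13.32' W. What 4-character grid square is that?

DK06

Add 180° to longitude and 90° to latitude: 60.78, 106.62.
Field: 60.78/20 → 3 → D, 106.62/10 → 10 → K; chars DK.
Square: 0.78/2 → 0, 6.62/1 → 6; chars 06.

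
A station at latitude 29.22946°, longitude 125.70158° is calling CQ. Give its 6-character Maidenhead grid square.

Shift to the Maidenhead origin (180°W, 90°S): lon 305.7016, lat 119.2295.
Field: 305.7016/20 → 15 → P, 119.2295/10 → 11 → L; chars PL.
Square: 5.7016/2 → 2, 9.2295/1 → 9; chars 29.
Subsquare: 1.7016/0.0833333 → 20 → u, 0.2295/0.0416667 → 5 → f; chars uf.

PL29uf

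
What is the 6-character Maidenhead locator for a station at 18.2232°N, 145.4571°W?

Offset from 180°W / 90°S: lon 34.5429°, lat 108.2232°.
Field: 34.5429/20 → 1 → B, 108.2232/10 → 10 → K; chars BK.
Square: 14.5429/2 → 7, 8.2232/1 → 8; chars 78.
Subsquare: 0.5429/0.0833333 → 6 → g, 0.2232/0.0416667 → 5 → f; chars gf.

BK78gf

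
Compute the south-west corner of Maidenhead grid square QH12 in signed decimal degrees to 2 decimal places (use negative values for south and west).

-18.00, 142.00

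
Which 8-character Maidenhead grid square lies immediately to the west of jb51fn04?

Longitude extended square 0; −1 → -1, wraps to 9, carry into subsquare.
Longitude subsquare f = 5; −1 → 4 = e.
The latitude characters are unchanged.

JB51en94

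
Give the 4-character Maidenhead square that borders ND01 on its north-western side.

Longitude square 0; −1 → -1, wraps to 9, carry into field.
Longitude field N = 13; −1 → 12 = M.
Latitude square 1; +1 → 2.

MD92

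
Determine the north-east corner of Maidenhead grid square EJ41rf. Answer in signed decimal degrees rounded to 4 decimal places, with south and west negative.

1.2500, -90.5000

Field E=4, J=9: +4·20° lon, +9·10° lat → SW at lon -100°, lat 0°.
Square 4, 1: +4·2° lon, +1·1° lat → SW at lon -92°, lat 1°.
Subsquare r=17, f=5: +17·0.0833333° lon, +5·0.0416667° lat → SW at lon -90.5833°, lat 1.20833°.
Cell spans 0.0833333° lon × 0.0416667° lat. NE corner is SW corner plus one full cell.
latitude 1.2500, longitude -90.5000.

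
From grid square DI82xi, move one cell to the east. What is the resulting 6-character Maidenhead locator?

DI92ai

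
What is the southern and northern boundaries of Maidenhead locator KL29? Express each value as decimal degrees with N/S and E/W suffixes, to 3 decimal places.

Field K=10, L=11: +10·20° lon, +11·10° lat → SW at lon 20°, lat 20°.
Square 2, 9: +2·2° lon, +9·1° lat → SW at lon 24°, lat 29°.
Cell spans 2° lon × 1° lat.
south 29.000° N, north 30.000° N.

29.000° N, 30.000° N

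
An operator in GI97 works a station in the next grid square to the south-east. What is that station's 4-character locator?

Longitude square 9; +1 → 10, wraps to 0, carry into field.
Longitude field G = 6; +1 → 7 = H.
Latitude square 7; −1 → 6.

HI06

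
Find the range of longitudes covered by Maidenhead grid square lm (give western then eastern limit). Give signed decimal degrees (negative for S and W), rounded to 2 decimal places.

40.00, 60.00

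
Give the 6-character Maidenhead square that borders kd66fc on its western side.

KD66ec

Longitude subsquare f = 5; −1 → 4 = e.
The latitude characters are unchanged.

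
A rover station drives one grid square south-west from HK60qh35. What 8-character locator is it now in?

Longitude extended square 3; −1 → 2.
Latitude extended square 5; −1 → 4.

HK60qh24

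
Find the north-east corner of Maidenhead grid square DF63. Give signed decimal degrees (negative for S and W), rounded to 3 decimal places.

-36.000, -106.000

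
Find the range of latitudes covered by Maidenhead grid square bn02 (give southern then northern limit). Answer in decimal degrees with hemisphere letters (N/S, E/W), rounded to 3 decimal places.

42.000° N, 43.000° N

Field B=1, N=13: +1·20° lon, +13·10° lat → SW at lon -160°, lat 40°.
Square 0, 2: +0·2° lon, +2·1° lat → SW at lon -160°, lat 42°.
Cell spans 2° lon × 1° lat.
south 42.000° N, north 43.000° N.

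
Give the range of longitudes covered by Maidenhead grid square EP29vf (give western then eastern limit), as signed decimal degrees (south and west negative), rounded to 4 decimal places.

Field E=4, P=15: +4·20° lon, +15·10° lat → SW at lon -100°, lat 60°.
Square 2, 9: +2·2° lon, +9·1° lat → SW at lon -96°, lat 69°.
Subsquare v=21, f=5: +21·0.0833333° lon, +5·0.0416667° lat → SW at lon -94.25°, lat 69.2083°.
Cell spans 0.0833333° lon × 0.0416667° lat.
west -94.2500, east -94.1667.

-94.2500, -94.1667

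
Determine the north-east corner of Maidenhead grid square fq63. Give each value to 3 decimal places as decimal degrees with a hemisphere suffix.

74.000° N, 66.000° W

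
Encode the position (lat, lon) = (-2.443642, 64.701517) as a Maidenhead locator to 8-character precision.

MI27in43

Offset from 180°W / 90°S: lon 244.70152°, lat 87.55636°.
Field: lon ⌊244.70152/20⌋ = 12 → M; lat ⌊87.55636/10⌋ = 8 → I.
Square: lon ⌊4.70152/2⌋ = 2; lat ⌊7.55636/1⌋ = 7.
Subsquare: lon ⌊0.70152/0.0833333⌋ = 8 → i; lat ⌊0.55636/0.0416667⌋ = 13 → n.
Extended square: lon ⌊0.03485/0.00833333⌋ = 4; lat ⌊0.01469/0.00416667⌋ = 3.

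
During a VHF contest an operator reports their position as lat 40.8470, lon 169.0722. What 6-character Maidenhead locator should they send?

RN40mu

Add 180° to longitude and 90° to latitude: 349.0722, 130.8470.
Field: lon ⌊349.0722/20⌋ = 17 → R; lat ⌊130.8470/10⌋ = 13 → N.
Square: lon ⌊9.0722/2⌋ = 4; lat ⌊0.8470/1⌋ = 0.
Subsquare: lon ⌊1.0722/0.0833333⌋ = 12 → m; lat ⌊0.8470/0.0416667⌋ = 20 → u.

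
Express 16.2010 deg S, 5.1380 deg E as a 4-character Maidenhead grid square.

Offset from 180°W / 90°S: lon 185.14°, lat 73.80°.
Field (20°×10°, letters A–R): lon ⌊185.14/20⌋ = 9 → J; lat ⌊73.80/10⌋ = 7 → H.
Square (2°×1°, digits 0–9): lon ⌊5.14/2⌋ = 2; lat ⌊3.80/1⌋ = 3.

JH23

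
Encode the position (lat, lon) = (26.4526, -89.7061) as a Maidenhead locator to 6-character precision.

Add 180° to longitude and 90° to latitude: 90.2939, 116.4526.
Field: 90.2939/20 → 4 → E, 116.4526/10 → 11 → L; chars EL.
Square: 10.2939/2 → 5, 6.4526/1 → 6; chars 56.
Subsquare: 0.2939/0.0833333 → 3 → d, 0.4526/0.0416667 → 10 → k; chars dk.

EL56dk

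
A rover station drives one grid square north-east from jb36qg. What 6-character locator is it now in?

Longitude subsquare q = 16; +1 → 17 = r.
Latitude subsquare g = 6; +1 → 7 = h.

JB36rh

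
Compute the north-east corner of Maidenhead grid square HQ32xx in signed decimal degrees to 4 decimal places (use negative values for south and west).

73.0000, -32.0000

Field H=7, Q=16: +7·20° lon, +16·10° lat → SW at lon -40°, lat 70°.
Square 3, 2: +3·2° lon, +2·1° lat → SW at lon -34°, lat 72°.
Subsquare x=23, x=23: +23·0.0833333° lon, +23·0.0416667° lat → SW at lon -32.0833°, lat 72.9583°.
Cell spans 0.0833333° lon × 0.0416667° lat. NE corner is SW corner plus one full cell.
latitude 73.0000, longitude -32.0000.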